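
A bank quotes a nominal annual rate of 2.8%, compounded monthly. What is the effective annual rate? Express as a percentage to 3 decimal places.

2.836%

One year is 12 periods at 0.00233333 each: (1 + 0.00233333)^12 ≈ 1.028362.
EAR = 1.028362 − 1 ≈ 2.83621%.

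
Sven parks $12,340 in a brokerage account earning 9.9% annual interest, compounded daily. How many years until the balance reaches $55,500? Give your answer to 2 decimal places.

(1 + 0.000271233)^(365t) = 55,500/12,340 = 4.4976.
365t·ln(1 + 0.000271233) = ln(4.4976); 365t = 1.5035/0.000271196 ≈ 5544.0952.
t ≈ 15.1893 years.

15.19 years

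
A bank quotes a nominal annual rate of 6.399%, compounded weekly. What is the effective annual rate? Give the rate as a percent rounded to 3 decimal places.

One year is 52 periods at 0.00123058 each: (1 + 0.00123058)^52 ≈ 1.06604.
EAR = 1.06604 − 1 ≈ 6.60398%.

6.604%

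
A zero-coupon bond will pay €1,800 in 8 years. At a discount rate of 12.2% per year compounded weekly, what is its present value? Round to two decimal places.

€679.04

Growth factor = (1 + 0.122/52)^416 ≈ 2.650787762.
P = 1,800/2.650787762 ≈ 679.0434.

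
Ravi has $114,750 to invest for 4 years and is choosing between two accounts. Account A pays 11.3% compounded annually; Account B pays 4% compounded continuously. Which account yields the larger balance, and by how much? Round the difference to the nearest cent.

Account A, by $41,429.08

A: (1 + 0.113)^4 ≈ 1.53454863536, so 114,750 × 1.53454863536 ≈ 176,089.4559.
B: e^(0.04·4) = e^0.16 ≈ 1.17351087099, so 114,750 × 1.17351087099 ≈ 134,660.3724.
Difference ≈ 41,429.0835 in favor of A.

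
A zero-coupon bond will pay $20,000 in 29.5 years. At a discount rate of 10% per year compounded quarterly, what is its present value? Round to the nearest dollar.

$1,085

Growth factor = (1 + 0.025)^118 ≈ 18.425365695.
P = 20,000/18.425365695 ≈ 1,085.4601.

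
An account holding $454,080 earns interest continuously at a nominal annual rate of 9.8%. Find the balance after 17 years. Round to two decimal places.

A = P·e^(rt) = 454,080·e^(0.098·17) = 454,080·e^1.666.
e^1.666 ≈ 5.290961566728, so A ≈ 2,402,519.8282.

$2,402,519.83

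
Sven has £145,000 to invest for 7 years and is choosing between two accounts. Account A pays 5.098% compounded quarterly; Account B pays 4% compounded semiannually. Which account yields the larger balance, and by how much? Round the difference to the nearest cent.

Account A, by £15,390.12

A: (1 + 0.012745)^28 ≈ 1.42561749403, so 145,000 × 1.42561749403 ≈ 206,714.5366.
B: (1 + 0.02)^14 ≈ 1.31947876306, so 145,000 × 1.31947876306 ≈ 191,324.4206.
Difference ≈ 15,390.1160 in favor of A.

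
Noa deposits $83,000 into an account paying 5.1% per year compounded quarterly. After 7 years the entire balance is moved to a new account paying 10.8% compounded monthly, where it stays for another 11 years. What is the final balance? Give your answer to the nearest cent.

After 7 years at 5.1%: 83,000 × 1.4258145819 ≈ 118,342.6103.
Then 11 years at 10.8%: 118,342.6103 × 3.26312674855 ≈ 386,166.9372.

$386,166.94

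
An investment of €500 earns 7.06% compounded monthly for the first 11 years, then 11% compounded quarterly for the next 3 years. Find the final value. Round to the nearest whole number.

€1,502

Phase 1: 500·(1 + 0.0706/12)^132 ≈ 1,084.5631.
Phase 2: 1,084.5631·(1 + 0.0275)^12 ≈ 1,501.8854.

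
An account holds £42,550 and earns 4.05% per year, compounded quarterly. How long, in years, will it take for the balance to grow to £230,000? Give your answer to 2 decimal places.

We need (1 + 0.010125)^(4t) = 5.4054, so 4t = ln 5.4054 / ln 1.010125 ≈ 167.4990.
t ≈ 167.4990/4 = 41.8748 years.

41.87 years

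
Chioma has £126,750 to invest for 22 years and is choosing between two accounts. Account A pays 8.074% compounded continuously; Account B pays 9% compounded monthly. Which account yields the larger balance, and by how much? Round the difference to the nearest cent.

Account B, by £162,441.77

Account A growth factor: e^(0.08074·22) = e^1.77628 ≈ 5.90783833175; balance ≈ 748,818.5085.
Account B growth factor: (1 + 0.0075)^264 ≈ 7.18943018405; balance ≈ 911,260.2758.
Account B is larger by 162,441.7673.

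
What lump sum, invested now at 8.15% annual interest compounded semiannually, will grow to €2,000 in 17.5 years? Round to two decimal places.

€494.20

Periodic rate = 8.15%/2 = 0.04075; 35 periods.
P = 2,000/(1 + 0.04075)^35 ≈ 2,000/4.046920608 ≈ 494.2029.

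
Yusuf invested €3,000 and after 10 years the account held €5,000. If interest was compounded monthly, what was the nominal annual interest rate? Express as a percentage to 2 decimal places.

The 120-period growth factor is 5,000/3,000 = 1.66667.
r/12 = 1.66667^(1/120) − 1 ≈ 0.00426595, so r ≈ 12·0.00426595 = 5.11914%.

5.12%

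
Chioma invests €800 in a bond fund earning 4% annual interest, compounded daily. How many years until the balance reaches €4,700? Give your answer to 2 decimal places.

44.27 years

We need (1 + 0.000109589)^(365t) = 5.875, so 365t = ln 5.875 / ln 1.00011 ≈ 16158.5781.
t ≈ 16158.5781/365 = 44.2701 years.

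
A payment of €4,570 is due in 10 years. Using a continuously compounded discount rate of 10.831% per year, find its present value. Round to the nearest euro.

P = A·e^(−rt) = 4,570·e^(−1.0831).
e^(−1.0831) ≈ 0.3385444096, so P ≈ 1,547.1480.

€1,547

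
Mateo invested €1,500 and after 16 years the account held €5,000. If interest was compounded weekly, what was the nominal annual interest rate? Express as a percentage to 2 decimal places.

(1 + r/52)^832 = 5,000/1,500 = 3.33333.
1 + r/52 = 3.33333^(1/832) ≈ 1.001448, so r/52 ≈ 0.00144813.
r ≈ 52·0.00144813 = 7.53028%.

7.53%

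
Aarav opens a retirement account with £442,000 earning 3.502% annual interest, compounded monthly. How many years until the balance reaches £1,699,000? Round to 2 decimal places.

38.51 years

(1 + 0.00291833)^(12t) = 1,699,000/442,000 = 3.8439.
12t·ln(1 + 0.00291833) = ln(3.8439); 12t = 1.3465/0.00291408 ≈ 462.0613.
t ≈ 38.5051 years.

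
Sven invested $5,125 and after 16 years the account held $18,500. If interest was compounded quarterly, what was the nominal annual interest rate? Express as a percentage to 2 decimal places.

The 64-period growth factor is 18,500/5,125 = 3.60976.
r/4 = 3.60976^(1/64) − 1 ≈ 0.0202594, so r ≈ 4·0.0202594 = 8.10375%.

8.10%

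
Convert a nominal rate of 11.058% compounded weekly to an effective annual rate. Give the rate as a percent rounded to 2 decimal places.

11.68%

One year is 52 periods at 0.00212654 each: (1 + 0.00212654)^52 ≈ 1.116795.
EAR = 1.116795 − 1 ≈ 11.67946%.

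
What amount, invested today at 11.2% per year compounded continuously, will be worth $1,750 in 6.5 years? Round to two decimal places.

$845.03

P = A·e^(−rt) = 1,750·e^(−0.728).
e^(−0.728) ≈ 0.4828737725, so P ≈ 845.0291.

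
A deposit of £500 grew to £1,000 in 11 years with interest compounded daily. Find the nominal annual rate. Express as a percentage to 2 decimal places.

The 4015-period growth factor is 1,000/500 = 2.
r/365 = 2^(1/4015) − 1 ≈ 0.000172654, so r ≈ 365·0.000172654 = 6.30188%.

6.30%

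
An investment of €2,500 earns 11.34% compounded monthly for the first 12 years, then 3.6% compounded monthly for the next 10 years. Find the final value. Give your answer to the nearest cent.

Phase 1: 2,500·(1 + 0.00945)^144 ≈ 9,686.1901.
Phase 2: 9,686.1901·(1 + 0.003)^120 ≈ 13,876.0211.

€13,876.02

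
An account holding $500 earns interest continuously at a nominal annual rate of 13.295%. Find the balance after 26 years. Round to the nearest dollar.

$15,856

A = P·e^(rt) = 500·e^(0.13295·26) = 500·e^3.4567.
e^3.4567 ≈ 31.712153545, so A ≈ 15,856.0768.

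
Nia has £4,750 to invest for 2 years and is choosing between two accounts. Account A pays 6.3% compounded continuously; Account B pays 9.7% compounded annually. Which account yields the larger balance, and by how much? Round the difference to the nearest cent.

Account B, by £328.35

Account A growth factor: e^(0.063·2) = e^0.126 ≈ 1.134282168; balance ≈ 5,387.8403.
Account B growth factor: (1 + 0.097)^2 ≈ 1.203409; balance ≈ 5,716.1928.
Account B is larger by 328.3525.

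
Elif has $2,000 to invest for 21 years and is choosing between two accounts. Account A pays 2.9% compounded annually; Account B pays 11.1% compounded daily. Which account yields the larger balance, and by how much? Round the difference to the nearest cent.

Account A growth factor: (1 + 0.029)^21 ≈ 1.822732218; balance ≈ 3,645.4644.
Account B growth factor: (1 + 0.111/365)^7665 ≈ 10.284579445; balance ≈ 20,569.1589.
Account B is larger by 16,923.6945.

Account B, by $16,923.69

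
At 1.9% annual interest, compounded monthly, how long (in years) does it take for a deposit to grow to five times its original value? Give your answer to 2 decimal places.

84.77 years

(1 + 0.00158333)^(12t) = 5.
12t = ln 5 / ln(1 + 0.00158333) ≈ 1.6094/0.00158208 ≈ 1017.2916.
t ≈ 84.7743.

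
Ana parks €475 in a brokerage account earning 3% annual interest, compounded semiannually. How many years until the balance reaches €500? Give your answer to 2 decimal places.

1.72 years

We need (1 + 0.015)^(2t) = 1.0526, so 2t = ln 1.0526 / ln 1.015 ≈ 3.4451.
t ≈ 3.4451/2 = 1.7226 years.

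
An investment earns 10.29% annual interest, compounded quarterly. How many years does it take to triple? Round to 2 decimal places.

10.81 years

(1 + 0.025725)^(4t) = 3.
4t = ln 3 / ln(1 + 0.025725) ≈ 1.0986/0.0253997 ≈ 43.2530.
t ≈ 10.8132.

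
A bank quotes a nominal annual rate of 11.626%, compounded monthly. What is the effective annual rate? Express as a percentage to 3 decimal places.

12.266%

One year is 12 periods at 0.00968833 each: (1 + 0.00968833)^12 ≈ 1.12266.
EAR = 1.12266 − 1 ≈ 12.26595%.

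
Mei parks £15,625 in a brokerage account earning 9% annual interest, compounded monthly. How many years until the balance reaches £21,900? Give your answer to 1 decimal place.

We need (1 + 0.0075)^(12t) = 1.4016, so 12t = ln 1.4016 / ln 1.0075 ≈ 45.1839.
t ≈ 45.1839/12 = 3.7653 years.

3.8 years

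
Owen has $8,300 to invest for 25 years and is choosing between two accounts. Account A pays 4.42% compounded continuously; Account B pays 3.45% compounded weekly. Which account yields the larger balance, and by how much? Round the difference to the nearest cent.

Account A, by $5,401.86

A: e^(0.0442·25) = e^1.105 ≈ 3.0192244688, so 8,300 × 3.0192244688 ≈ 25,059.5631.
B: (1 + 0.0345/52)^1300 ≈ 2.3683985482, so 8,300 × 2.3683985482 ≈ 19,657.7080.
Difference ≈ 5,401.8551 in favor of A.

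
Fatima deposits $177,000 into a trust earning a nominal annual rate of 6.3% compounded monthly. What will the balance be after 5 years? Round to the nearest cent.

Growth factor = (1 + 0.00525)^60 ≈ 1.36913069291.
A ≈ 177,000 × 1.36913069291 ≈ 242,336.1326.

$242,336.13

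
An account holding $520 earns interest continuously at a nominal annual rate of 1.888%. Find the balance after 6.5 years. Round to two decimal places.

A = P·e^(rt) = 520·e^(0.01888·6.5) = 520·e^0.12272.
e^0.12272 ≈ 1.13056782, so A ≈ 587.8953.

$587.90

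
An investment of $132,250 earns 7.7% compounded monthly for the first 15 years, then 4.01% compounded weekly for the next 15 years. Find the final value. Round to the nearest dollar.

Phase 1: 132,250·(1 + 0.077/12)^180 ≈ 418,218.5830.
Phase 2: 418,218.5830·(1 + 0.0401/52)^780 ≈ 763,010.9759.

$763,011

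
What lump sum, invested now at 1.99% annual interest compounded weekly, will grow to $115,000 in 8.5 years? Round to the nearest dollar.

Periodic rate = 1.99%/52 = 0.000382692; 442 periods.
P = 115,000/(1 + 0.0199/52)^442 ≈ 115,000/1.18425944944 ≈ 97,107.0993.

$97,107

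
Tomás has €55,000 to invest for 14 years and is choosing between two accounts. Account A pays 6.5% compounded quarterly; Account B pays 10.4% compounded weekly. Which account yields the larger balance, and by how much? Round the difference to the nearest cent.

Account B, by €99,897.68

Account A growth factor: (1 + 0.01625)^56 ≈ 2.46621696953; balance ≈ 135,641.9333.
Account B growth factor: (1 + 0.002)^728 ≈ 4.2825384879; balance ≈ 235,539.6168.
Account B is larger by 99,897.6835.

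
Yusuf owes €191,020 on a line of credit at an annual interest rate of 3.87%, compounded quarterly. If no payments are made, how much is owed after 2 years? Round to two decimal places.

€206,315.41

Growth factor = (1 + 0.009675)^8 ≈ 1.08007229114.
A ≈ 191,020 × 1.08007229114 ≈ 206,315.4091.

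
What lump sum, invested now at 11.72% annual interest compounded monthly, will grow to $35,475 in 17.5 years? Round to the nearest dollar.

$4,608

Growth factor = (1 + 0.1172/12)^210 ≈ 7.6986810562.
P = 35,475/7.6986810562 ≈ 4,607.9322.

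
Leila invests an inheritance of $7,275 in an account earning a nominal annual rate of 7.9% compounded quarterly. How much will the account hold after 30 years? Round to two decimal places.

$76,046.40

Periodic rate = 7.9%/4 = 0.01975; periods = 4·30 = 120.
A = 7,275·(1 + 0.01975)^120 ≈ 7,275·10.453113806 ≈ 76,046.4029.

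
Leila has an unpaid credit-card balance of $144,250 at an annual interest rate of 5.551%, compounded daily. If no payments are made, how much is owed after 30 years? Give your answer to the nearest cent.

Growth factor = (1 + 0.05551/365)^10950 ≈ 5.2865897677.
A ≈ 144,250 × 5.2865897677 ≈ 762,590.5740.

$762,590.57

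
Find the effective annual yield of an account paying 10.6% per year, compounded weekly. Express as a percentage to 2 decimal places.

11.17%

EAR = (1 + 10.6%/52)^52 − 1 = (1 + 0.00203846)^52 − 1.
(1 + 0.00203846)^52 ≈ 1.111702, so EAR ≈ 11.17019%.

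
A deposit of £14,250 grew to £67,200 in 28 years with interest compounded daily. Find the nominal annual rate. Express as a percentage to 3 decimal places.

(1 + r/365)^10220 = 67,200/14,250 = 4.71579.
1 + r/365 = 4.71579^(1/10220) ≈ 1.000152, so r/365 ≈ 0.000151765.
r ≈ 365·0.000151765 = 5.53941%.

5.539%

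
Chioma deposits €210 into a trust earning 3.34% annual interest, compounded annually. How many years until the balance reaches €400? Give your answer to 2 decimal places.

(1 + 0.0334)^t = 400/210 = 1.9048.
t·ln(1 + 0.0334) = ln(1.9048); t = 0.64436/0.0328543 ≈ 19.6125.

19.61 years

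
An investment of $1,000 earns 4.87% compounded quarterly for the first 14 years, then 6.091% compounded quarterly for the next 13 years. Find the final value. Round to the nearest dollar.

Phase 1: 1,000·(1 + 0.012175)^56 ≈ 1,969.3094.
Phase 2: 1,969.3094·(1 + 0.0152275)^52 ≈ 4,321.2497.

$4,321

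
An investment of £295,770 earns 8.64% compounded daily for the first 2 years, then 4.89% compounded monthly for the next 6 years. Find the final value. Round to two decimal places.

After 2 years at 8.64%: 295,770 × 1.18860404996 ≈ 351,553.4199.
Then 6 years at 4.89%: 351,553.4199 × 1.34017984358 ≈ 471,144.8072.

£471,144.81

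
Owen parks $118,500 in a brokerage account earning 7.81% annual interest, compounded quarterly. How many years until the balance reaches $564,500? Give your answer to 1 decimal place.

20.2 years

(1 + 0.019525)^(4t) = 564,500/118,500 = 4.7637.
4t·ln(1 + 0.019525) = ln(4.7637); 4t = 1.561/0.0193368 ≈ 80.7282.
t ≈ 20.1820 years.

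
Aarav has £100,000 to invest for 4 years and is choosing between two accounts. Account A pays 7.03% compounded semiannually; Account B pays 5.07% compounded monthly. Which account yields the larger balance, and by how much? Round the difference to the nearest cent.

Account A, by £9,403.22

Account A growth factor: (1 + 0.03515)^8 ≈ 1.31833654673; balance ≈ 131,833.6547.
Account B growth factor: (1 + 0.004225)^48 ≈ 1.22430432888; balance ≈ 122,430.4329.
Account A is larger by 9,403.2218.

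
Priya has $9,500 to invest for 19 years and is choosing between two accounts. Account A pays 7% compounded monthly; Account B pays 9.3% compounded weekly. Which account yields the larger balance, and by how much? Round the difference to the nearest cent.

Account A growth factor: (1 + 0.07/12)^228 ≈ 3.7664610734; balance ≈ 35,781.3802.
Account B growth factor: (1 + 0.093/52)^988 ≈ 5.8440367109; balance ≈ 55,518.3488.
Account B is larger by 19,736.9686.

Account B, by $19,736.97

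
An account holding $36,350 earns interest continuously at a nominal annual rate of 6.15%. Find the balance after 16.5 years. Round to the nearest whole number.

A = P·e^(rt) = 36,350·e^(0.0615·16.5) = 36,350·e^1.01475.
e^1.01475 ≈ 2.75867364275, so A ≈ 100,277.7869.

$100,278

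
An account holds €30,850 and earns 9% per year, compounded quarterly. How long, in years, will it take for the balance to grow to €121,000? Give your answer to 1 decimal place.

15.4 years

We need (1 + 0.0225)^(4t) = 3.9222, so 4t = ln 3.9222 / ln 1.0225 ≈ 61.4210.
t ≈ 61.4210/4 = 15.3552 years.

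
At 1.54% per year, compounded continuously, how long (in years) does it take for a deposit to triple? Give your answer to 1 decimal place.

e^(0.0154t) = 3, so 0.0154t = ln 3 ≈ 1.0986.
t ≈ 1.0986/0.0154 ≈ 71.3385.

71.3 years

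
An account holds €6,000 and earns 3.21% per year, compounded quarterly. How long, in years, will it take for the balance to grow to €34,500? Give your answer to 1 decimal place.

(1 + 0.008025)^(4t) = 34,500/6,000 = 5.75.
4t·ln(1 + 0.008025) = ln(5.75); 4t = 1.7492/0.00799297 ≈ 218.8423.
t ≈ 54.7106 years.

54.7 years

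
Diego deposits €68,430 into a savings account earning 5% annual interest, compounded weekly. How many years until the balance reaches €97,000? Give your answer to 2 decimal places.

(1 + 0.000961538)^(52t) = 97,000/68,430 = 1.4175.
52t·ln(1 + 0.000961538) = ln(1.4175); 52t = 0.3489/0.000961076 ≈ 363.0301.
t ≈ 6.9813 years.

6.98 years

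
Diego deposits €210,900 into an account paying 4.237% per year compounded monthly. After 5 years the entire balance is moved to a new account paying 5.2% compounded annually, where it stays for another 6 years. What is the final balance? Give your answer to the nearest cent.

€353,194.77

Phase 1: 210,900·(1 + 0.04237/12)^60 ≈ 260,567.2439.
Phase 2: 260,567.2439·(1 + 0.052)^6 ≈ 353,194.7653.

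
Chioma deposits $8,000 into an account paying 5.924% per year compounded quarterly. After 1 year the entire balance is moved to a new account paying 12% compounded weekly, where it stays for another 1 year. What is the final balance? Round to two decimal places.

After 1 years at 5.924%: 8,000 × 1.060569058 ≈ 8,484.5525.
Then 1 years at 12%: 8,484.5525 × 1.127340987 ≈ 9,564.9838.

$9,564.98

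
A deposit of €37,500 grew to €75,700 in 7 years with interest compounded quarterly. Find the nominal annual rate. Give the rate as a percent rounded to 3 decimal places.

10.162%

(1 + r/4)^28 = 75,700/37,500 = 2.01867.
1 + r/4 = 2.01867^(1/28) ≈ 1.025404, so r/4 ≈ 0.0254044.
r ≈ 4·0.0254044 = 10.16175%.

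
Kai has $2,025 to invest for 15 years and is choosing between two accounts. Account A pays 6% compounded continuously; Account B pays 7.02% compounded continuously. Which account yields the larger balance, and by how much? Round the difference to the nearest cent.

Account B, by $823.43

Account A growth factor: e^(0.06·15) = e^0.9 ≈ 2.459603111; balance ≈ 4,980.6963.
Account B growth factor: e^(0.0702·15) = e^1.053 ≈ 2.866236944; balance ≈ 5,804.1298.
Account B is larger by 823.4335.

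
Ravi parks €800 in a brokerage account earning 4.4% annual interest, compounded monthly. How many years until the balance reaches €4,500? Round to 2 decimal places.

(1 + 0.00366667)^(12t) = 4,500/800 = 5.625.
12t·ln(1 + 0.00366667) = ln(5.625); 12t = 1.7272/0.00365996 ≈ 471.9233.
t ≈ 39.3269 years.

39.33 years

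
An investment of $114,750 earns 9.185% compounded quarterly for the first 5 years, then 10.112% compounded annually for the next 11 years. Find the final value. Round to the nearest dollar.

Phase 1: 114,750·(1 + 0.0229625)^20 ≈ 180,695.3451.
Phase 2: 180,695.3451·(1 + 0.10112)^11 ≈ 521,348.4963.

$521,348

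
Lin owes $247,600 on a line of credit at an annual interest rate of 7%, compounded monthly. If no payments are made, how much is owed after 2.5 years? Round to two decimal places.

$294,802.64

Periodic rate = 7%/12 = 0.00583333; periods = 12·2.5 = 30.
A = 247,600·(1 + 0.07/12)^30 ≈ 247,600·1.19064069291 ≈ 294,802.6356.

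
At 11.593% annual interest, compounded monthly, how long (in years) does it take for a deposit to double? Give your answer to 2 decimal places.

(1 + 0.00966083)^(12t) = 2.
12t = ln 2 / ln(1 + 0.00966083) ≈ 0.69315/0.00961447 ≈ 72.0942.
t ≈ 6.0078.

6.01 years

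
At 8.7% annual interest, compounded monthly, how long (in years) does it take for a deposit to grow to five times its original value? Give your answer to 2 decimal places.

(1 + 0.00725)^(12t) = 5.
12t = ln 5 / ln(1 + 0.00725) ≈ 1.6094/0.00722385 ≈ 222.7952.
t ≈ 18.5663.

18.57 years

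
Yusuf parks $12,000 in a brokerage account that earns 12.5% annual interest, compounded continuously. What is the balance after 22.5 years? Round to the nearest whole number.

$199,818

A = P·e^(rt) = 12,000·e^(0.125·22.5) = 12,000·e^2.8125.
e^2.8125 ≈ 16.6514949636, so A ≈ 199,817.9396.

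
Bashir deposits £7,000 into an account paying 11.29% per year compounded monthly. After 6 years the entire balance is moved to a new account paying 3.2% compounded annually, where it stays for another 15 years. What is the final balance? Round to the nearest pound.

£22,035

After 6 years at 11.29%: 7,000 × 1.9625276203 ≈ 13,737.6933.
Then 15 years at 3.2%: 13,737.6933 × 1.6039671126 ≈ 22,034.8083.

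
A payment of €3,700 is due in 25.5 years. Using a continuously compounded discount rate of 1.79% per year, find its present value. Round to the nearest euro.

€2,344

P = A·e^(−rt) = 3,700·e^(−0.45645).
e^(−0.45645) ≈ 0.633528685, so P ≈ 2,344.0561.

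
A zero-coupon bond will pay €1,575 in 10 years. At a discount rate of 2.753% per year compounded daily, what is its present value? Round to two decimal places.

Growth factor = (1 + 0.02753/365)^3650 ≈ 1.316912021.
P = 1,575/1.316912021 ≈ 1,195.9797.

€1,195.98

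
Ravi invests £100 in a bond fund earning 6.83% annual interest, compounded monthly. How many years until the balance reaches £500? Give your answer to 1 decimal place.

23.6 years

We need (1 + 0.00569167)^(12t) = 5, so 12t = ln 5 / ln 1.005692 ≈ 283.5749.
t ≈ 283.5749/12 = 23.6312 years.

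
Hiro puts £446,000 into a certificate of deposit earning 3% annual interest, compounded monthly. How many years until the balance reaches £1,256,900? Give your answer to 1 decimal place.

34.6 years

We need (1 + 0.0025)^(12t) = 2.8182, so 12t = ln 2.8182 / ln 1.0025 ≈ 414.9517.
t ≈ 414.9517/12 = 34.5793 years.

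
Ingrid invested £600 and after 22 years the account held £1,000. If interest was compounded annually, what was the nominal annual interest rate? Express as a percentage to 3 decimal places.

2.349%

(1 + r)^22 = 1,000/600 = 1.66667.
1 + r = 1.66667^(1/22) ≈ 1.023491, so r ≈ 0.023491.
r ≈ 2.34910%.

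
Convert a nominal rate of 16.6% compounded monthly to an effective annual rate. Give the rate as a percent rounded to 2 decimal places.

One year is 12 periods at 0.0138333 each: (1 + 0.0138333)^12 ≈ 1.179231.
EAR = 1.179231 − 1 ≈ 17.92307%.

17.92%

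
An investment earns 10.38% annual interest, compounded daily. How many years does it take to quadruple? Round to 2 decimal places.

13.36 years

(1 + 0.000284384)^(365t) = 4.
365t = ln 4 / ln(1 + 0.000284384) ≈ 1.3863/0.000284343 ≈ 4875.4276.
t ≈ 13.3573.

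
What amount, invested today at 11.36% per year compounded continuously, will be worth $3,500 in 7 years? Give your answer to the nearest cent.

P = A·e^(−rt) = 3,500·e^(−0.7952).
e^(−0.7952) ≈ 0.4514909277, so P ≈ 1,580.2182.

$1,580.22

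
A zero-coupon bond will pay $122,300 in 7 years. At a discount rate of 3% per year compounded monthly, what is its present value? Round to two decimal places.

$99,160.44

Growth factor = (1 + 0.0025)^84 ≈ 1.23335480055.
P = 122,300/1.23335480055 ≈ 99,160.4362.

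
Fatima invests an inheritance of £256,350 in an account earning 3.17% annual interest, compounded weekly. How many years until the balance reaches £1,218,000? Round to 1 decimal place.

We need (1 + 0.000609615)^(52t) = 4.7513, so 52t = ln 4.7513 / ln 1.00061 ≈ 2557.1807.
t ≈ 2557.1807/52 = 49.1766 years.

49.2 years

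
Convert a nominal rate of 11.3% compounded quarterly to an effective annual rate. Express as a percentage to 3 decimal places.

EAR = (1 + 11.3%/4)^4 − 1 = (1 + 0.02825)^4 − 1.
(1 + 0.02825)^4 ≈ 1.117879, so EAR ≈ 11.78792%.

11.788%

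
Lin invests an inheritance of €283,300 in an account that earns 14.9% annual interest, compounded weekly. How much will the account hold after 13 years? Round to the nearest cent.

€1,960,072.17

Periodic rate = 14.9%/52 = 0.00286538; periods = 52·13 = 676.
A = 283,300·(1 + 0.149/52)^676 ≈ 283,300·6.918715734 ≈ 1,960,072.1674.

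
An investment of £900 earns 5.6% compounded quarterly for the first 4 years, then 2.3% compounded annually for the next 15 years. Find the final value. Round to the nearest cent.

Phase 1: 900·(1 + 0.014)^16 ≈ 1,124.2161.
Phase 2: 1,124.2161·(1 + 0.023)^15 ≈ 1,581.1909.

£1,581.19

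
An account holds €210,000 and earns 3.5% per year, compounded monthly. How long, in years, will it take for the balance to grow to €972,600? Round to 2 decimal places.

We need (1 + 0.00291667)^(12t) = 4.6314, so 12t = ln 4.6314 / ln 1.002917 ≈ 526.3199.
t ≈ 526.3199/12 = 43.8600 years.

43.86 years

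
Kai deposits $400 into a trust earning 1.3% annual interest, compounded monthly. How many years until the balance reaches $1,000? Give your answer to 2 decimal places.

70.52 years

We need (1 + 0.00108333)^(12t) = 2.5, so 12t = ln 2.5 / ln 1.001083 ≈ 846.2649.
t ≈ 846.2649/12 = 70.5221 years.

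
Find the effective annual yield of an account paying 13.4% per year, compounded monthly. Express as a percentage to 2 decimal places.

EAR = (1 + 13.4%/12)^12 − 1 = (1 + 0.0111667)^12 − 1.
(1 + 0.0111667)^12 ≈ 1.142544, so EAR ≈ 14.25440%.

14.25%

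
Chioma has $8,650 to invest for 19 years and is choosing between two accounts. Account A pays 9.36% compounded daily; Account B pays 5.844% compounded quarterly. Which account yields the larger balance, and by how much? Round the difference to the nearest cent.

Account A, by $25,153.01

Account A growth factor: (1 + 0.0936/365)^6935 ≈ 5.9190266254; balance ≈ 51,199.5803.
Account B growth factor: (1 + 0.01461)^76 ≈ 3.0111647601; balance ≈ 26,046.5752.
Account A is larger by 25,153.0051.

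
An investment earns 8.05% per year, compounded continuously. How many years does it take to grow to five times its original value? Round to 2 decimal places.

19.99 years

e^(0.0805t) = 5, so 0.0805t = ln 5 ≈ 1.6094.
t ≈ 1.6094/0.0805 ≈ 19.9930.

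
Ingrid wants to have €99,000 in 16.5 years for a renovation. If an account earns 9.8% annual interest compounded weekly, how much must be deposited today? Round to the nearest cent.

Periodic rate = 9.8%/52 = 0.00188462; 858 periods.
P = 99,000/(1 + 0.098/52)^858 ≈ 99,000/5.0302928353 ≈ 19,680.7628.

€19,680.76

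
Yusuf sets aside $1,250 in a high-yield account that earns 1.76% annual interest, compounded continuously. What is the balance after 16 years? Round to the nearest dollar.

A = P·e^(rt) = 1,250·e^(0.0176·16) = 1,250·e^0.2816.
e^0.2816 ≈ 1.325248515, so A ≈ 1,656.5606.

$1,657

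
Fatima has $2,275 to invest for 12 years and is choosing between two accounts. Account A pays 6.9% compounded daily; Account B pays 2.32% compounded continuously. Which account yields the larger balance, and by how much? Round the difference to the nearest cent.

Account A growth factor: (1 + 0.069/365)^4380 ≈ 2.288557593; balance ≈ 5,206.4685.
Account B growth factor: e^(0.0232·12) = e^0.2784 ≈ 1.321014497; balance ≈ 3,005.3080.
Account A is larger by 2,201.1605.

Account A, by $2,201.16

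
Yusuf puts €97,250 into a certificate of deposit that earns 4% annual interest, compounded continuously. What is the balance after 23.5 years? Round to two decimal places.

A = P·e^(rt) = 97,250·e^(0.04·23.5) = 97,250·e^0.94.
e^0.94 ≈ 2.55998141833, so A ≈ 248,958.1929.

€248,958.19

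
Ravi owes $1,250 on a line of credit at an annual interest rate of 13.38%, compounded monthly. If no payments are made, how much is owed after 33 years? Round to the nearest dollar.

$100,898

Growth factor = (1 + 0.01115)^396 ≈ 80.7183234776.
A ≈ 1,250 × 80.7183234776 ≈ 100,897.9043.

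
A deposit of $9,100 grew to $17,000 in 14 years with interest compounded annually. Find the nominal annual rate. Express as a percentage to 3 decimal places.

4.565%

(1 + r)^14 = 17,000/9,100 = 1.86813.
1 + r = 1.86813^(1/14) ≈ 1.04565, so r ≈ 0.0456498.
r ≈ 4.56498%.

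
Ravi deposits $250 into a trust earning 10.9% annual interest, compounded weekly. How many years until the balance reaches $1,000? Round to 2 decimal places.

We need (1 + 0.00209615)^(52t) = 4, so 52t = ln 4 / ln 1.002096 ≈ 662.0443.
t ≈ 662.0443/52 = 12.7316 years.

12.73 years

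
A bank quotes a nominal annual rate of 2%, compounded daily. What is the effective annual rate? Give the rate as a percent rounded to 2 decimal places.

2.02%

EAR = (1 + 2%/365)^365 − 1 = (1 + 0.0000547945)^365 − 1.
(1 + 0.0000547945)^365 ≈ 1.020201, so EAR ≈ 2.02008%.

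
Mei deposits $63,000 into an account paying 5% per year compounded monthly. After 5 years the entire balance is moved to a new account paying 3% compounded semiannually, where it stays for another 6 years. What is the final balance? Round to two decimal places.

Phase 1: 63,000·(1 + 0.05/12)^60 ≈ 80,851.5967.
Phase 2: 80,851.5967·(1 + 0.015)^12 ≈ 96,667.6383.

$96,667.64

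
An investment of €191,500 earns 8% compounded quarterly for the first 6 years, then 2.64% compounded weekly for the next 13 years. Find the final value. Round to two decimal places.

After 6 years at 8%: 191,500 × 1.60843724948 ≈ 308,015.7333.
Then 13 years at 2.64%: 308,015.7333 × 1.40932787942 ≈ 434,095.1602.

€434,095.16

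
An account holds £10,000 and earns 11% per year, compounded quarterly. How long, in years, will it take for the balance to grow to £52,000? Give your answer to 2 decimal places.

We need (1 + 0.0275)^(4t) = 5.2, so 4t = ln 5.2 / ln 1.0275 ≈ 60.7718.
t ≈ 60.7718/4 = 15.1930 years.

15.19 years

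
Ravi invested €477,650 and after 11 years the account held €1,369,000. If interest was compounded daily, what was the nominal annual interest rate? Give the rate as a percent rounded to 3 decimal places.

The 4015-period growth factor is 1,369,000/477,650 = 2.86612.
r/365 = 2.86612^(1/4015) − 1 ≈ 0.00026229, so r ≈ 365·0.00026229 = 9.57360%.

9.574%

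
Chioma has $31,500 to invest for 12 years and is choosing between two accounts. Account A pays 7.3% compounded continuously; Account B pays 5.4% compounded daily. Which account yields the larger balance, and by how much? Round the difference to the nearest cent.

Account A growth factor: e^(0.073·12) = e^0.876 ≈ 2.4012753691; balance ≈ 75,640.1741.
Account B growth factor: (1 + 0.054/365)^4380 ≈ 1.9116219506; balance ≈ 60,216.0914.
Account A is larger by 15,424.0827.

Account A, by $15,424.08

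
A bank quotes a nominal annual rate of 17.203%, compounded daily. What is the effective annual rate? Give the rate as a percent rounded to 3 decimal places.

18.767%

EAR = (1 + 17.203%/365)^365 − 1 = (1 + 0.000471315)^365 − 1.
(1 + 0.000471315)^365 ≈ 1.187665, so EAR ≈ 18.76653%.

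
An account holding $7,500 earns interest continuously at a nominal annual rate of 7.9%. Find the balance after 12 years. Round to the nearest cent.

$19,354.08

A = P·e^(rt) = 7,500·e^(0.079·12) = 7,500·e^0.948.
e^0.948 ≈ 2.580543408, so A ≈ 19,354.0756.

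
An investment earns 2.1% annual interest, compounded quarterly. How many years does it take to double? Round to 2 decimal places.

33.09 years

(1 + 0.00525)^(4t) = 2.
4t = ln 2 / ln(1 + 0.00525) ≈ 0.69315/0.00523627 ≈ 132.3743.
t ≈ 33.0936.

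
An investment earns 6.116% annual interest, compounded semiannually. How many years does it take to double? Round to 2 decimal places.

11.51 years

(1 + 0.03058)^(2t) = 2.
2t = ln 2 / ln(1 + 0.03058) ≈ 0.69315/0.0301218 ≈ 23.0115.
t ≈ 11.5058.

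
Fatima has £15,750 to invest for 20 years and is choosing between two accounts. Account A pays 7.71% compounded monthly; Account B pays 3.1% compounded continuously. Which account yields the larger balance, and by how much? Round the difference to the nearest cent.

Account A growth factor: (1 + 0.006425)^240 ≈ 4.6509311251; balance ≈ 73,252.1652.
Account B growth factor: e^(0.031·20) = e^0.62 ≈ 1.8589280418; balance ≈ 29,278.1167.
Account A is larger by 43,974.0486.

Account A, by £43,974.05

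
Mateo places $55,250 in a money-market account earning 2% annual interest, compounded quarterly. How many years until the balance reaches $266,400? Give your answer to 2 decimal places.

(1 + 0.005)^(4t) = 266,400/55,250 = 4.8217.
4t·ln(1 + 0.005) = ln(4.8217); 4t = 1.5731/0.00498754 ≈ 315.4120.
t ≈ 78.8530 years.

78.85 years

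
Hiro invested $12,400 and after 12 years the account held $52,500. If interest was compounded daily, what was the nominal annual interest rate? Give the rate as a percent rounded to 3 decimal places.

The 4380-period growth factor is 52,500/12,400 = 4.23387.
r/365 = 4.23387^(1/4380) − 1 ≈ 0.000329533, so r ≈ 365·0.000329533 = 12.02795%.

12.028%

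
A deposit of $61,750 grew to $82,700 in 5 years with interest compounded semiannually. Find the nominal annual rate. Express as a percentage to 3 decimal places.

(1 + r/2)^10 = 82,700/61,750 = 1.33927.
1 + r/2 = 1.33927^(1/10) ≈ 1.029643, so r/2 ≈ 0.0296434.
r ≈ 2·0.0296434 = 5.92869%.

5.929%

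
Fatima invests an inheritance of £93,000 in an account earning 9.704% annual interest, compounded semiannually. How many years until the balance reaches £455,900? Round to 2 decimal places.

(1 + 0.04852)^(2t) = 455,900/93,000 = 4.9022.
2t·ln(1 + 0.04852) = ln(4.9022); 2t = 1.5897/0.0473796 ≈ 33.5518.
t ≈ 16.7759 years.

16.78 years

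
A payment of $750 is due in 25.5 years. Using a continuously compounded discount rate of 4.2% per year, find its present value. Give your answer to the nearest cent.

P = A·e^(−rt) = 750·e^(−1.071).
e^(−1.071) ≈ 0.34266568, so P ≈ 256.9993.

$257.00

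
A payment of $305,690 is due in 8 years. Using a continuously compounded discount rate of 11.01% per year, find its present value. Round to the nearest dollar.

P = A·e^(−rt) = 305,690·e^(−0.8808).
e^(−0.8808) ≈ 0.414451218047, so P ≈ 126,693.5928.

$126,694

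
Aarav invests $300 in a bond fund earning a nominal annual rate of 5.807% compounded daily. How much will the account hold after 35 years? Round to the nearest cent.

$2,289.46

Periodic rate = 5.807%/365 = 0.000159096; periods = 365·35 = 12775.
A = 300·(1 + 0.05807/365)^12775 ≈ 300·7.631529927 ≈ 2,289.4590.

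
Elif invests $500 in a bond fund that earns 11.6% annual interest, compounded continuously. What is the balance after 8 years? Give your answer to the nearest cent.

$1,264.72

A = P·e^(rt) = 500·e^(0.116·8) = 500·e^0.928.
e^0.928 ≈ 2.529445225, so A ≈ 1,264.7226.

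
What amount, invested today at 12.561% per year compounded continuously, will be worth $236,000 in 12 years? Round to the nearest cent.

$52,274.66

P = A·e^(−rt) = 236,000·e^(−1.50732).
e^(−1.50732) ≈ 0.221502810741, so P ≈ 52,274.6633.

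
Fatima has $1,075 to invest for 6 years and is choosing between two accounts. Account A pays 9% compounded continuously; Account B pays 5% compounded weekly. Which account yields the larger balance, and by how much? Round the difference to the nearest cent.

Account A, by $393.82

Account A growth factor: e^(0.09·6) = e^0.54 ≈ 1.716006862; balance ≈ 1,844.7074.
Account B growth factor: (1 + 0.05/52)^312 ≈ 1.349664255; balance ≈ 1,450.8891.
Account A is larger by 393.8183.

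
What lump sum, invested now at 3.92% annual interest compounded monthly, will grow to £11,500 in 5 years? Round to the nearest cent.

£9,456.16

Growth factor = (1 + 0.0392/12)^60 ≈ 1.2161383626.
P = 11,500/1.2161383626 ≈ 9,456.1609.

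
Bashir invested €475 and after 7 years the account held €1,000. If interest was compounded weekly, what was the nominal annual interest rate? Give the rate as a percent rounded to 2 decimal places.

The 364-period growth factor is 1,000/475 = 2.10526.
r/52 = 2.10526^(1/364) − 1 ≈ 0.00204726, so r ≈ 52·0.00204726 = 10.64575%.

10.65%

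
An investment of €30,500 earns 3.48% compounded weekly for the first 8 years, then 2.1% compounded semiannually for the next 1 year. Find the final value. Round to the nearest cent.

€41,137.66

After 8 years at 3.48%: 30,500 × 1.3208914963 ≈ 40,287.1906.
Then 1 years at 2.1%: 40,287.1906 × 1.02111025 ≈ 41,137.6633.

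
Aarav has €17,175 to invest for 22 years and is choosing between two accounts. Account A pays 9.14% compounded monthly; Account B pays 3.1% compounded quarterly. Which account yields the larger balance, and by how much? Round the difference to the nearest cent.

Account A growth factor: (1 + 0.0914/12)^264 ≈ 7.41259712526; balance ≈ 127,311.3556.
Account B growth factor: (1 + 0.00775)^88 ≈ 1.972636209; balance ≈ 33,880.0269.
Account A is larger by 93,431.3287.

Account A, by €93,431.33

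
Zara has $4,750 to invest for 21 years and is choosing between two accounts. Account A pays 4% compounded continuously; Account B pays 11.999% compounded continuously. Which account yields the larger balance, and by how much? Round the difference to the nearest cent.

Account B, by $48,020.69

Account A growth factor: e^(0.04·21) = e^0.84 ≈ 2.3163669768; balance ≈ 11,002.7431.
Account B growth factor: e^(0.11999·21) = e^2.51979 ≈ 12.425986932; balance ≈ 59,023.4379.
Account B is larger by 48,020.6948.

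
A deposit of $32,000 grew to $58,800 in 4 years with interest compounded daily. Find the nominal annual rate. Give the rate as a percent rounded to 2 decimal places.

15.21%

(1 + r/365)^1460 = 58,800/32,000 = 1.8375.
1 + r/365 = 1.8375^(1/1460) ≈ 1.000417, so r/365 ≈ 0.000416803.
r ≈ 365·0.000416803 = 15.21332%.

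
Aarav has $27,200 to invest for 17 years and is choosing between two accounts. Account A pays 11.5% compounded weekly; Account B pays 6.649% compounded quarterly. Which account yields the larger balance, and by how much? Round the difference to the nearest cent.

A: (1 + 0.115/52)^884 ≈ 7.04868731557, so 27,200 × 7.04868731557 ≈ 191,724.2950.
B: (1 + 0.0166225)^68 ≈ 3.0680383093, so 27,200 × 3.0680383093 ≈ 83,450.6420.
Difference ≈ 108,273.6530 in favor of A.

Account A, by $108,273.65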